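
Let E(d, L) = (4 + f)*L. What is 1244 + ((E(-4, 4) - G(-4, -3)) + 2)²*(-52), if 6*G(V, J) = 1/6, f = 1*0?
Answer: -5038861/324 ≈ -15552.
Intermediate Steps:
f = 0
G(V, J) = 1/36 (G(V, J) = (⅙)/6 = (⅙)*(⅙) = 1/36)
E(d, L) = 4*L (E(d, L) = (4 + 0)*L = 4*L)
1244 + ((E(-4, 4) - G(-4, -3)) + 2)²*(-52) = 1244 + ((4*4 - 1*1/36) + 2)²*(-52) = 1244 + ((16 - 1/36) + 2)²*(-52) = 1244 + (575/36 + 2)²*(-52) = 1244 + (647/36)²*(-52) = 1244 + (418609/1296)*(-52) = 1244 - 5441917/324 = -5038861/324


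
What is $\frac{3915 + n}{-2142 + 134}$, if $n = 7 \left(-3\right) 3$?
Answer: $- \frac{963}{502} \approx -1.9183$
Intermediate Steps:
$n = -63$ ($n = \left(-21\right) 3 = -63$)
$\frac{3915 + n}{-2142 + 134} = \frac{3915 - 63}{-2142 + 134} = \frac{3852}{-2008} = 3852 \left(- \frac{1}{2008}\right) = - \frac{963}{502}$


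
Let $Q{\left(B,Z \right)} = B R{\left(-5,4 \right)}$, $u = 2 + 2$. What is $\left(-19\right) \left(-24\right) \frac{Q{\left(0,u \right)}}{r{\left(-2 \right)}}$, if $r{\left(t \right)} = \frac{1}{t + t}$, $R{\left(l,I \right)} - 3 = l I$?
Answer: $0$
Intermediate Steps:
$R{\left(l,I \right)} = 3 + I l$ ($R{\left(l,I \right)} = 3 + l I = 3 + I l$)
$u = 4$
$r{\left(t \right)} = \frac{1}{2 t}$
$Q{\left(B,Z \right)} = - 17 B$ ($Q{\left(B,Z \right)} = B \left(3 + 4 \left(-5\right)\right) = B \left(3 - 20\right) = B \left(-17\right) = - 17 B$)
$\left(-19\right) \left(-24\right) \frac{Q{\left(0,u \right)}}{r{\left(-2 \right)}} = \left(-19\right) \left(-24\right) \frac{\left(-17\right) 0}{\frac{1}{2} \frac{1}{-2}} = 456 \frac{0}{\frac{1}{2} \left(- \frac{1}{2}\right)} = 456 \frac{0}{- \frac{1}{4}} = 456 \cdot 0 \left(-4\right) = 456 \cdot 0 = 0$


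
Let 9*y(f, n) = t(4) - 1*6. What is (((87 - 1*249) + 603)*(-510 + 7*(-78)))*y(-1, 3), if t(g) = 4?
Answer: 103488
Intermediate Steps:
y(f, n) = -2/9 (y(f, n) = (4 - 1*6)/9 = (4 - 6)/9 = (⅑)*(-2) = -2/9)
(((87 - 1*249) + 603)*(-510 + 7*(-78)))*y(-1, 3) = (((87 - 1*249) + 603)*(-510 + 7*(-78)))*(-2/9) = (((87 - 249) + 603)*(-510 - 546))*(-2/9) = ((-162 + 603)*(-1056))*(-2/9) = (441*(-1056))*(-2/9) = -465696*(-2/9) = 103488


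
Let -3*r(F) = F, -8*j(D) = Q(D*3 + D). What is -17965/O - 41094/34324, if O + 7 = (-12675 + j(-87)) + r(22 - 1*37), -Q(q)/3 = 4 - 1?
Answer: 382913011/1740346934 ≈ 0.22002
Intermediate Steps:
Q(q) = -9 (Q(q) = -3*(4 - 1) = -3*3 = -9)
j(D) = 9/8 (j(D) = -1/8*(-9) = 9/8)
r(F) = -F/3
O = -101407/8 (O = -7 + ((-12675 + 9/8) - (22 - 1*37)/3) = -7 + (-101391/8 - (22 - 37)/3) = -7 + (-101391/8 - 1/3*(-15)) = -7 + (-101391/8 + 5) = -7 - 101351/8 = -101407/8 ≈ -12676.)
-17965/O - 41094/34324 = -17965/(-101407/8) - 41094/34324 = -17965*(-8/101407) - 41094*1/34324 = 143720/101407 - 20547/17162 = 382913011/1740346934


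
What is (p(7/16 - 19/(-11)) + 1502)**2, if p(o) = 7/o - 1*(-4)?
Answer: 330645700324/145161 ≈ 2.2778e+6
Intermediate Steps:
p(o) = 4 + 7/o (p(o) = 7/o + 4 = 4 + 7/o)
(p(7/16 - 19/(-11)) + 1502)**2 = ((4 + 7/(7/16 - 19/(-11))) + 1502)**2 = ((4 + 7/(7*(1/16) - 19*(-1/11))) + 1502)**2 = ((4 + 7/(7/16 + 19/11)) + 1502)**2 = ((4 + 7/(381/176)) + 1502)**2 = ((4 + 7*(176/381)) + 1502)**2 = ((4 + 1232/381) + 1502)**2 = (2756/381 + 1502)**2 = (575018/381)**2 = 330645700324/145161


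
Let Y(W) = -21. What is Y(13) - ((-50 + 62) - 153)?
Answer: 120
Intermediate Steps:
Y(13) - ((-50 + 62) - 153) = -21 - ((-50 + 62) - 153) = -21 - (12 - 153) = -21 - 1*(-141) = -21 + 141 = 120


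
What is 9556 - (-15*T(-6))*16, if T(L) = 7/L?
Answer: 9276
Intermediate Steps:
9556 - (-15*T(-6))*16 = 9556 - (-105/(-6))*16 = 9556 - (-105*(-1)/6)*16 = 9556 - (-15*(-7/6))*16 = 9556 - 35*16/2 = 9556 - 1*280 = 9556 - 280 = 9276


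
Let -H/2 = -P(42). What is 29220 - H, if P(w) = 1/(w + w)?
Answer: 1227239/42 ≈ 29220.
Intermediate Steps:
P(w) = 1/(2*w)
H = 1/42 (H = -(-2)*(½)/42 = -(-2)*(½)*(1/42) = -(-2)/84 = -2*(-1/84) = 1/42 ≈ 0.023810)
29220 - H = 29220 - 1*1/42 = 29220 - 1/42 = 1227239/42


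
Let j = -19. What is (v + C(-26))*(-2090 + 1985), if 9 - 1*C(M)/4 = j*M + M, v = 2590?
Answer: -79170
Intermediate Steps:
C(M) = 36 + 72*M (C(M) = 36 - 4*(-19*M + M) = 36 - (-72)*M = 36 + 72*M)
(v + C(-26))*(-2090 + 1985) = (2590 + (36 + 72*(-26)))*(-2090 + 1985) = (2590 + (36 - 1872))*(-105) = (2590 - 1836)*(-105) = 754*(-105) = -79170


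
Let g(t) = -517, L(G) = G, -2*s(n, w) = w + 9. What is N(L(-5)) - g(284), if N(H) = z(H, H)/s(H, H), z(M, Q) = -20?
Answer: 527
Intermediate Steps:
s(n, w) = -9/2 - w/2 (s(n, w) = -(w + 9)/2 = -(9 + w)/2 = -9/2 - w/2)
N(H) = -20/(-9/2 - H/2)
N(L(-5)) - g(284) = 40/(9 - 5) - 1*(-517) = 40/4 + 517 = 40*(1/4) + 517 = 10 + 517 = 527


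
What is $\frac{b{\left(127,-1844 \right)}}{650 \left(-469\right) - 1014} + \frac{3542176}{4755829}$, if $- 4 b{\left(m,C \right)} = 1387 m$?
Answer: $\frac{397802384829}{447580578848} \approx 0.88878$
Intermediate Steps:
$b{\left(m,C \right)} = - \frac{1387 m}{4}$
$\frac{b{\left(127,-1844 \right)}}{650 \left(-469\right) - 1014} + \frac{3542176}{4755829} = \frac{\left(- \frac{1387}{4}\right) 127}{650 \left(-469\right) - 1014} + \frac{3542176}{4755829} = - \frac{176149}{4 \left(-304850 - 1014\right)} + 3542176 \cdot \frac{1}{4755829} = - \frac{176149}{4 \left(-305864\right)} + \frac{3542176}{4755829} = \left(- \frac{176149}{4}\right) \left(- \frac{1}{305864}\right) + \frac{3542176}{4755829} = \frac{176149}{1223456} + \frac{3542176}{4755829} = \frac{397802384829}{447580578848}$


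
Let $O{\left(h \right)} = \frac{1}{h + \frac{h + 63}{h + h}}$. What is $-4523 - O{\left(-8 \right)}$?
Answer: $- \frac{827693}{183} \approx -4522.9$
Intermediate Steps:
$O{\left(h \right)} = \frac{1}{h + \frac{63 + h}{2 h}}$
$-4523 - O{\left(-8 \right)} = -4523 - 2 \left(-8\right) \frac{1}{63 - 8 + 2 \left(-8\right)^{2}} = -4523 - 2 \left(-8\right) \frac{1}{63 - 8 + 2 \cdot 64} = -4523 - 2 \left(-8\right) \frac{1}{63 - 8 + 128} = -4523 - 2 \left(-8\right) \frac{1}{183} = -4523 - - \frac{16}{183} = -4523 + \frac{16}{183} = - \frac{827693}{183}$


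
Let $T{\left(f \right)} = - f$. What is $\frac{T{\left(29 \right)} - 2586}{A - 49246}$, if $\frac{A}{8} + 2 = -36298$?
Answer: $\frac{2615}{339646} \approx 0.0076992$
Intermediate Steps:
$A = -290400$ ($A = -16 + 8 \left(-36298\right) = -16 - 290384 = -290400$)
$\frac{T{\left(29 \right)} - 2586}{A - 49246} = \frac{\left(-1\right) 29 - 2586}{-290400 - 49246} = \frac{-29 - 2586}{-339646} = \left(-2615\right) \left(- \frac{1}{339646}\right) = \frac{2615}{339646}$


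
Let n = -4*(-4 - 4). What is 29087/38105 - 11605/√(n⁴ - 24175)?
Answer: 29087/38105 - 11605*√1024401/1024401 ≈ -10.703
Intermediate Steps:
n = 32 (n = -4*(-8) = 32)
29087/38105 - 11605/√(n⁴ - 24175) = 29087/38105 - 11605/√(32⁴ - 24175) = 29087*(1/38105) - 11605/√(1048576 - 24175) = 29087/38105 - 11605*√1024401/1024401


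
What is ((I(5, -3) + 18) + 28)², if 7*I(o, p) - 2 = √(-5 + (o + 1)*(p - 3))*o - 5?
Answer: 100736/49 + 3190*I*√41/49 ≈ 2055.8 + 416.86*I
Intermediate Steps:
I(o, p) = -3/7 + o*√(-5 + (1 + o)*(-3 + p))/7 (I(o, p) = 2/7 + (√(-5 + (o + 1)*(p - 3))*o - 5)/7 = 2/7 + (√(-5 + (1 + o)*(-3 + p))*o - 5)/7 = 2/7 + (o*√(-5 + (1 + o)*(-3 + p)) - 5)/7 = 2/7 + (-5 + o*√(-5 + (1 + o)*(-3 + p)))/7 = 2/7 + (-5/7 + o*√(-5 + (1 + o)*(-3 + p))/7) = -3/7 + o*√(-5 + (1 + o)*(-3 + p))/7)
((I(5, -3) + 18) + 28)² = (((-3/7 + (⅐)*5*√(-8 - 3 - 3*5 + 5*(-3))) + 18) + 28)² = (((-3/7 + (⅐)*5*√(-8 - 3 - 15 - 15)) + 18) + 28)² = (((-3/7 + (⅐)*5*√(-41)) + 18) + 28)² = (((-3/7 + (⅐)*5*(I*√41)) + 18) + 28)² = (((-3/7 + 5*I*√41/7) + 18) + 28)² = ((123/7 + 5*I*√41/7) + 28)² = (319/7 + 5*I*√41/7)²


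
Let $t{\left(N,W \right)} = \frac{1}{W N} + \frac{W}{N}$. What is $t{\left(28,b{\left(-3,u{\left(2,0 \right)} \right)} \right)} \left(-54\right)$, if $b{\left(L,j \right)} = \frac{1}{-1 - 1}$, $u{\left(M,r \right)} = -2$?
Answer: $\frac{135}{28} \approx 4.8214$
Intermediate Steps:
$b{\left(L,j \right)} = - \frac{1}{2}$ ($b{\left(L,j \right)} = \frac{1}{-2} = - \frac{1}{2}$)
$t{\left(N,W \right)} = \frac{W}{N} + \frac{1}{N W}$ ($t{\left(N,W \right)} = \frac{1}{N W} + \frac{W}{N} = \frac{W}{N} + \frac{1}{N W}$)
$t{\left(28,b{\left(-3,u{\left(2,0 \right)} \right)} \right)} \left(-54\right) = \frac{1 + \left(- \frac{1}{2}\right)^{2}}{28 \left(- \frac{1}{2}\right)} \left(-54\right) = \frac{1}{28} \left(-2\right) \left(1 + \frac{1}{4}\right) \left(-54\right) = \frac{1}{28} \left(-2\right) \frac{5}{4} \left(-54\right) = \left(- \frac{5}{56}\right) \left(-54\right) = \frac{135}{28}$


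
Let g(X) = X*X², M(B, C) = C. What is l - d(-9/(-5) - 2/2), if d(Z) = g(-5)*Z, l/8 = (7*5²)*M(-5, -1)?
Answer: -1300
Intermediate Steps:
g(X) = X³
l = -1400 (l = 8*((7*5²)*(-1)) = 8*((7*25)*(-1)) = 8*(175*(-1)) = 8*(-175) = -1400)
d(Z) = -125*Z (d(Z) = (-5)³*Z = -125*Z)
l - d(-9/(-5) - 2/2) = -1400 - (-125)*(-9/(-5) - 2/2) = -1400 - (-125)*(-9*(-⅕) - 2*½) = -1400 - (-125)*(9/5 - 1) = -1400 - (-125)*4/5 = -1400 - 1*(-100) = -1400 + 100 = -1300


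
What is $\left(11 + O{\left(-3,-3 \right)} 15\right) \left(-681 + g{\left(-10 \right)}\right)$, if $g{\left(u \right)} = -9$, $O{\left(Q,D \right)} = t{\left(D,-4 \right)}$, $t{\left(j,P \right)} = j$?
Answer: $23460$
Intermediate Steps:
$O{\left(Q,D \right)} = D$
$\left(11 + O{\left(-3,-3 \right)} 15\right) \left(-681 + g{\left(-10 \right)}\right) = \left(11 - 45\right) \left(-681 - 9\right) = \left(11 - 45\right) \left(-690\right) = \left(-34\right) \left(-690\right) = 23460$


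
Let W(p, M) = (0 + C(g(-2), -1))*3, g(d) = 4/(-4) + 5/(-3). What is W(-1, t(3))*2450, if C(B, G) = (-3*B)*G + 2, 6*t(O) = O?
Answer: -44100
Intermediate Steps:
g(d) = -8/3 (g(d) = 4*(-¼) + 5*(-⅓) = -1 - 5/3 = -8/3)
t(O) = O/6
C(B, G) = 2 - 3*B*G (C(B, G) = -3*B*G + 2 = 2 - 3*B*G)
W(p, M) = -18 (W(p, M) = (0 + (2 - 3*(-8/3)*(-1)))*3 = (0 + (2 - 8))*3 = (0 - 6)*3 = -6*3 = -18)
W(-1, t(3))*2450 = -18*2450 = -44100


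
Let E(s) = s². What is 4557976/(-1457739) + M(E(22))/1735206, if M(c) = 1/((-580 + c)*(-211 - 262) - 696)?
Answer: -39292047641420237/12566444017474512 ≈ -3.1267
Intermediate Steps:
M(c) = 1/(273644 - 473*c) (M(c) = 1/((-580 + c)*(-473) - 696) = 1/((274340 - 473*c) - 696) = 1/(273644 - 473*c))
4557976/(-1457739) + M(E(22))/1735206 = 4557976/(-1457739) - 1/(-273644 + 473*22²)/1735206 = 4557976*(-1/1457739) - 1/(-273644 + 473*484)*(1/1735206) = -4557976/1457739 - 1/(-273644 + 228932)*(1/1735206) = -4557976/1457739 - 1/(-44712)*(1/1735206) = -4557976/1457739 - 1*(-1/44712)*(1/1735206) = -4557976/1457739 + (1/44712)*(1/1735206) = -4557976/1457739 + 1/77584530672 = -39292047641420237/12566444017474512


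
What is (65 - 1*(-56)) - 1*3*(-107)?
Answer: 442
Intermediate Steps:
(65 - 1*(-56)) - 1*3*(-107) = (65 + 56) - 3*(-107) = 121 + 321 = 442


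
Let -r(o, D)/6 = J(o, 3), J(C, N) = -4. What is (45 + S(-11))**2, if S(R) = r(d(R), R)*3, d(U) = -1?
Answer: 13689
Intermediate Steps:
r(o, D) = 24 (r(o, D) = -6*(-4) = 24)
S(R) = 72 (S(R) = 24*3 = 72)
(45 + S(-11))**2 = (45 + 72)**2 = 117**2 = 13689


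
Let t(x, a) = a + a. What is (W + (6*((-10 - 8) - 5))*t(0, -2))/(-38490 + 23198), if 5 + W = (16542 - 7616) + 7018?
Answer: -16491/15292 ≈ -1.0784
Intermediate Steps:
W = 15939 (W = -5 + ((16542 - 7616) + 7018) = -5 + (8926 + 7018) = -5 + 15944 = 15939)
t(x, a) = 2*a
(W + (6*((-10 - 8) - 5))*t(0, -2))/(-38490 + 23198) = (15939 + (6*((-10 - 8) - 5))*(2*(-2)))/(-38490 + 23198) = (15939 + (6*(-18 - 5))*(-4))/(-15292) = (15939 + (6*(-23))*(-4))*(-1/15292) = (15939 - 138*(-4))*(-1/15292) = (15939 + 552)*(-1/15292) = 16491*(-1/15292) = -16491/15292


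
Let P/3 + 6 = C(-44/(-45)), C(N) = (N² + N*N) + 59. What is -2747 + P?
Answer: -1743028/675 ≈ -2582.3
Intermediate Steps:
C(N) = 59 + 2*N² (C(N) = (N² + N²) + 59 = 2*N² + 59 = 59 + 2*N²)
P = 111197/675 (P = -18 + 3*(59 + 2*(-44/(-45))²) = -18 + 3*(59 + 2*(-44*(-1/45))²) = -18 + 3*(59 + 2*(44/45)²) = -18 + 3*(59 + 2*(1936/2025)) = -18 + 3*(59 + 3872/2025) = -18 + 3*(123347/2025) = -18 + 123347/675 = 111197/675 ≈ 164.74)
-2747 + P = -2747 + 111197/675 = -1743028/675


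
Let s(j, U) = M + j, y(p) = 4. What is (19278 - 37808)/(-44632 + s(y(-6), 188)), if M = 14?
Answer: 9265/22307 ≈ 0.41534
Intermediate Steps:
s(j, U) = 14 + j
(19278 - 37808)/(-44632 + s(y(-6), 188)) = (19278 - 37808)/(-44632 + (14 + 4)) = -18530/(-44632 + 18) = -18530/(-44614) = -18530*(-1/44614) = 9265/22307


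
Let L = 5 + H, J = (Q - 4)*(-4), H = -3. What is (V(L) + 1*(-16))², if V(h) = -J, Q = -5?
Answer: 2704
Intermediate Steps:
J = 36 (J = (-5 - 4)*(-4) = -9*(-4) = 36)
L = 2 (L = 5 - 3 = 2)
V(h) = -36 (V(h) = -1*36 = -36)
(V(L) + 1*(-16))² = (-36 + 1*(-16))² = (-36 - 16)² = (-52)² = 2704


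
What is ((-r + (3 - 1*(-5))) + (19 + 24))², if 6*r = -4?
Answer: 24025/9 ≈ 2669.4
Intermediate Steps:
r = -⅔ (r = (⅙)*(-4) = -⅔ ≈ -0.66667)
((-r + (3 - 1*(-5))) + (19 + 24))² = ((-1*(-⅔) + (3 - 1*(-5))) + (19 + 24))² = ((⅔ + (3 + 5)) + 43)² = ((⅔ + 8) + 43)² = (26/3 + 43)² = (155/3)² = 24025/9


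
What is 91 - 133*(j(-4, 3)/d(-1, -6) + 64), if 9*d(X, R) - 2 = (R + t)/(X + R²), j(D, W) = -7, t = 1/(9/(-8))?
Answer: -2143743/568 ≈ -3774.2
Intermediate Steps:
t = -8/9 (t = 1/(9*(-⅛)) = 1/(-9/8) = -8/9 ≈ -0.88889)
d(X, R) = 2/9 + (-8/9 + R)/(9*(X + R²)) (d(X, R) = 2/9 + ((R - 8/9)/(X + R²))/9 = 2/9 + ((-8/9 + R)/(X + R²))/9 = 2/9 + (-8/9 + R)/(9*(X + R²)))
91 - 133*(j(-4, 3)/d(-1, -6) + 64) = 91 - 133*(-7*81*(-1 + (-6)²)/(-8 + 9*(-6) + 18*(-1) + 18*(-6)²) + 64) = 91 - 133*(-7*81*(-1 + 36)/(-8 - 54 - 18 + 18*36) + 64) = 91 - 133*(-7*2835/(-8 - 54 - 18 + 648) + 64) = 91 - 133*(-7/((1/81)*(1/35)*568) + 64) = 91 - 133*(-7/568/2835 + 64) = 91 - 133*(-7*2835/568 + 64) = 91 - 133*(-19845/568 + 64) = 91 - 133*16507/568 = 91 - 2195431/568 = -2143743/568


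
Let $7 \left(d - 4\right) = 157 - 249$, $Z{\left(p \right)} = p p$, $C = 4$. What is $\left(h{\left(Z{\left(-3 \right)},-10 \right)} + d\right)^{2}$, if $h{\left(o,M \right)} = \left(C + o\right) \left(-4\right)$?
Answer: $\frac{183184}{49} \approx 3738.4$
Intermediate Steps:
$Z{\left(p \right)} = p^{2}$
$h{\left(o,M \right)} = -16 - 4 o$ ($h{\left(o,M \right)} = \left(4 + o\right) \left(-4\right) = -16 - 4 o$)
$d = - \frac{64}{7}$ ($d = 4 + \frac{157 - 249}{7} = 4 + \frac{1}{7} \left(-92\right) = 4 - \frac{92}{7} = - \frac{64}{7} \approx -9.1429$)
$\left(h{\left(Z{\left(-3 \right)},-10 \right)} + d\right)^{2} = \left(\left(-16 - 4 \left(-3\right)^{2}\right) - \frac{64}{7}\right)^{2} = \left(\left(-16 - 36\right) - \frac{64}{7}\right)^{2} = \left(-52 - \frac{64}{7}\right)^{2} = \left(- \frac{428}{7}\right)^{2} = \frac{183184}{49}$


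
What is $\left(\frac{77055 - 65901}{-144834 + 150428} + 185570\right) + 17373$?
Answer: $\frac{567637148}{2797} \approx 2.0295 \cdot 10^{5}$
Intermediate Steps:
$\left(\frac{77055 - 65901}{-144834 + 150428} + 185570\right) + 17373 = \left(\frac{11154}{5594} + 185570\right) + 17373 = \left(11154 \cdot \frac{1}{5594} + 185570\right) + 17373 = \left(\frac{5577}{2797} + 185570\right) + 17373 = \frac{519044867}{2797} + 17373 = \frac{567637148}{2797}$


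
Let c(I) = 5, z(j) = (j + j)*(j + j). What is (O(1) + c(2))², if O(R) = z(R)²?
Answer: 441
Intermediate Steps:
z(j) = 4*j² (z(j) = (2*j)*(2*j) = 4*j²)
O(R) = 16*R⁴ (O(R) = (4*R²)² = 16*R⁴)
(O(1) + c(2))² = (16*1⁴ + 5)² = (16*1 + 5)² = (16 + 5)² = 21² = 441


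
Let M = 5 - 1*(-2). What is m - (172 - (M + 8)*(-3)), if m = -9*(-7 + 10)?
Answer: -244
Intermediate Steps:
M = 7 (M = 5 + 2 = 7)
m = -27 (m = -9*3 = -27)
m - (172 - (M + 8)*(-3)) = -27 - (172 - (7 + 8)*(-3)) = -27 - (172 - 15*(-3)) = -27 - (172 - 1*(-45)) = -27 - (172 + 45) = -27 - 1*217 = -27 - 217 = -244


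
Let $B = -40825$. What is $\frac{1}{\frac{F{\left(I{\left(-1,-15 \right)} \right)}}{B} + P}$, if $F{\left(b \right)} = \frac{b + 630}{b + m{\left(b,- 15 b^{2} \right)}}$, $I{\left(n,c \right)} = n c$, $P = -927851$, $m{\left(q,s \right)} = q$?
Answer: $- \frac{81650}{75759034193} \approx -1.0778 \cdot 10^{-6}$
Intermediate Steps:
$I{\left(n,c \right)} = c n$
$F{\left(b \right)} = \frac{630 + b}{2 b}$ ($F{\left(b \right)} = \frac{b + 630}{b + b} = \frac{630 + b}{2 b}$)
$\frac{1}{\frac{F{\left(I{\left(-1,-15 \right)} \right)}}{B} + P} = \frac{1}{\frac{\frac{1}{2} \frac{1}{\left(-15\right) \left(-1\right)} \left(630 - -15\right)}{-40825} - 927851} = \frac{1}{\frac{630 + 15}{2 \cdot 15} \left(- \frac{1}{40825}\right) - 927851} = \frac{1}{\frac{1}{2} \cdot \frac{1}{15} \cdot 645 \left(- \frac{1}{40825}\right) - 927851} = \frac{1}{\frac{43}{2} \left(- \frac{1}{40825}\right) - 927851} = \frac{1}{- \frac{43}{81650} - 927851} = \frac{1}{- \frac{75759034193}{81650}} = - \frac{81650}{75759034193}$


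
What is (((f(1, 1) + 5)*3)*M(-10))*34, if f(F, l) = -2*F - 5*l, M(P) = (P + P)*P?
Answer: -40800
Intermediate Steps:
M(P) = 2*P² (M(P) = (2*P)*P = 2*P²)
f(F, l) = -5*l - 2*F
(((f(1, 1) + 5)*3)*M(-10))*34 = ((((-5*1 - 2*1) + 5)*3)*(2*(-10)²))*34 = ((((-5 - 2) + 5)*3)*(2*100))*34 = (((-7 + 5)*3)*200)*34 = (-2*3*200)*34 = -6*200*34 = -1200*34 = -40800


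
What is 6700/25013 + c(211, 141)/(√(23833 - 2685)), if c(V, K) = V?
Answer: 6700/25013 + 211*√5287/10574 ≈ 1.7188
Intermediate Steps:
6700/25013 + c(211, 141)/(√(23833 - 2685)) = 6700/25013 + 211/(√(23833 - 2685)) = 6700*(1/25013) + 211/(√21148) = 6700/25013 + 211/((2*√5287)) = 6700/25013 + 211*(√5287/10574) = 6700/25013 + 211*√5287/10574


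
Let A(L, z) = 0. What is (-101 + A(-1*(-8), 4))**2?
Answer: 10201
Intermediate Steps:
(-101 + A(-1*(-8), 4))**2 = (-101 + 0)**2 = (-101)**2 = 10201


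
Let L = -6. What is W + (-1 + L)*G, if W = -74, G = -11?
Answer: 3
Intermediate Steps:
W + (-1 + L)*G = -74 + (-1 - 6)*(-11) = -74 - 7*(-11) = -74 + 77 = 3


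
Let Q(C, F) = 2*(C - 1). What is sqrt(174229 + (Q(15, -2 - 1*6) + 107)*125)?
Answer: 8*sqrt(2986) ≈ 437.15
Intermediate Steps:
Q(C, F) = -2 + 2*C (Q(C, F) = 2*(-1 + C) = -2 + 2*C)
sqrt(174229 + (Q(15, -2 - 1*6) + 107)*125) = sqrt(174229 + ((-2 + 2*15) + 107)*125) = sqrt(174229 + ((-2 + 30) + 107)*125) = sqrt(174229 + (28 + 107)*125) = sqrt(174229 + 135*125) = sqrt(174229 + 16875) = sqrt(191104) = 8*sqrt(2986)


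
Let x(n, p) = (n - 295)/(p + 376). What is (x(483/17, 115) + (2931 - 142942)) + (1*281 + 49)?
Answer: -1165921839/8347 ≈ -1.3968e+5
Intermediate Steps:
x(n, p) = (-295 + n)/(376 + p)
(x(483/17, 115) + (2931 - 142942)) + (1*281 + 49) = ((-295 + 483/17)/(376 + 115) + (2931 - 142942)) + (1*281 + 49) = ((-295 + 483*(1/17))/491 - 140011) + (281 + 49) = ((-295 + 483/17)/491 - 140011) + 330 = ((1/491)*(-4532/17) - 140011) + 330 = (-4532/8347 - 140011) + 330 = -1168676349/8347 + 330 = -1165921839/8347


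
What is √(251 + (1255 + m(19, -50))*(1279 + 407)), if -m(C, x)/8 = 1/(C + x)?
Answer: √2034068069/31 ≈ 1454.9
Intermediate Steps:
m(C, x) = -8/(C + x)
√(251 + (1255 + m(19, -50))*(1279 + 407)) = √(251 + (1255 - 8/(19 - 50))*(1279 + 407)) = √(251 + (1255 - 8/(-31))*1686) = √(251 + (1255 - 8*(-1/31))*1686) = √(251 + (1255 + 8/31)*1686) = √(251 + (38913/31)*1686) = √(251 + 65607318/31) = √(65615099/31) = √2034068069/31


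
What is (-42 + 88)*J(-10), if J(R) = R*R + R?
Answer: 4140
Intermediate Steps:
J(R) = R + R**2 (J(R) = R**2 + R = R + R**2)
(-42 + 88)*J(-10) = (-42 + 88)*(-10*(1 - 10)) = 46*(-10*(-9)) = 46*90 = 4140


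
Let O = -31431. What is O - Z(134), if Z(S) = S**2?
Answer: -49387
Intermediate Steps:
O - Z(134) = -31431 - 1*134**2 = -31431 - 1*17956 = -31431 - 17956 = -49387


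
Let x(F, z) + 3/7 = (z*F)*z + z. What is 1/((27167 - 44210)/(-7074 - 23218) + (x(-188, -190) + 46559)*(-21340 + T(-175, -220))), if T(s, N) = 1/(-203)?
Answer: 43044932/6191619171903976743 ≈ 6.9521e-12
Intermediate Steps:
T(s, N) = -1/203
x(F, z) = -3/7 + z + F*z² (x(F, z) = -3/7 + ((z*F)*z + z) = -3/7 + ((F*z)*z + z) = -3/7 + (F*z² + z) = -3/7 + (z + F*z²) = -3/7 + z + F*z²)
1/((27167 - 44210)/(-7074 - 23218) + (x(-188, -190) + 46559)*(-21340 + T(-175, -220))) = 1/((27167 - 44210)/(-7074 - 23218) + ((-3/7 - 190 - 188*(-190)²) + 46559)*(-21340 - 1/203)) = 1/(-17043/(-30292) + ((-3/7 - 190 - 188*36100) + 46559)*(-4332021/203)) = 1/(-17043*(-1/30292) + ((-3/7 - 190 - 6786800) + 46559)*(-4332021/203)) = 1/(17043/30292 + (-47508933/7 + 46559)*(-4332021/203)) = 1/(17043/30292 - 47183020/7*(-4332021/203)) = 1/(17043/30292 + 204397833483420/1421) = 1/(6191619171903976743/43044932) = 43044932/6191619171903976743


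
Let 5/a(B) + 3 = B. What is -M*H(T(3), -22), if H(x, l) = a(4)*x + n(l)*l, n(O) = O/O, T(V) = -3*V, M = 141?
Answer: 9447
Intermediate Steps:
n(O) = 1
a(B) = 5/(-3 + B)
H(x, l) = l + 5*x (H(x, l) = (5/(-3 + 4))*x + 1*l = (5/1)*x + l = (5*1)*x + l = 5*x + l = l + 5*x)
-M*H(T(3), -22) = -141*(-22 + 5*(-3*3)) = -141*(-22 + 5*(-9)) = -141*(-22 - 45) = -141*(-67) = -1*(-9447) = 9447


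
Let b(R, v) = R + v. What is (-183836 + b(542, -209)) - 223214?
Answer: -406717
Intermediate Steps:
(-183836 + b(542, -209)) - 223214 = (-183836 + (542 - 209)) - 223214 = (-183836 + 333) - 223214 = -183503 - 223214 = -406717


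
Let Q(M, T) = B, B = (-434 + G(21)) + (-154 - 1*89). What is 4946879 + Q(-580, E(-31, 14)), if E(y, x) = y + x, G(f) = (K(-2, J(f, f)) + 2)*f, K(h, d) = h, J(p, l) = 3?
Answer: 4946202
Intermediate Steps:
G(f) = 0 (G(f) = (-2 + 2)*f = 0*f = 0)
E(y, x) = x + y
B = -677 (B = (-434 + 0) + (-154 - 1*89) = -434 + (-154 - 89) = -434 - 243 = -677)
Q(M, T) = -677
4946879 + Q(-580, E(-31, 14)) = 4946879 - 677 = 4946202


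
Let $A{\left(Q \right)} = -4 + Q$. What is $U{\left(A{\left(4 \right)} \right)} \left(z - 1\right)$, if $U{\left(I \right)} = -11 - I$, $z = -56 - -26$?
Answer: $341$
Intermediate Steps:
$z = -30$ ($z = -56 + 26 = -30$)
$U{\left(A{\left(4 \right)} \right)} \left(z - 1\right) = \left(-11 - \left(-4 + 4\right)\right) \left(-30 - 1\right) = \left(-11 - 0\right) \left(-31\right) = \left(-11 + 0\right) \left(-31\right) = \left(-11\right) \left(-31\right) = 341$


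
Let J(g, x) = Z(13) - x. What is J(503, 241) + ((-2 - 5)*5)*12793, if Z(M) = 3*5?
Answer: -447981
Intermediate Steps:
Z(M) = 15
J(g, x) = 15 - x
J(503, 241) + ((-2 - 5)*5)*12793 = (15 - 1*241) + ((-2 - 5)*5)*12793 = (15 - 241) - 7*5*12793 = -226 - 35*12793 = -226 - 447755 = -447981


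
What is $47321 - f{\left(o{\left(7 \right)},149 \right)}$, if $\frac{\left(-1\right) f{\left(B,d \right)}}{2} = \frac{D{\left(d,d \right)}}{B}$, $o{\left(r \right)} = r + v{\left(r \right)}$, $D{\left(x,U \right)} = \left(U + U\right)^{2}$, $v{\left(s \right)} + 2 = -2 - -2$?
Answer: $\frac{414213}{5} \approx 82843.0$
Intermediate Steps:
$v{\left(s \right)} = -2$ ($v{\left(s \right)} = -2 - 0 = -2 + \left(-2 + 2\right) = -2 + 0 = -2$)
$D{\left(x,U \right)} = 4 U^{2}$ ($D{\left(x,U \right)} = \left(2 U\right)^{2} = 4 U^{2}$)
$o{\left(r \right)} = -2 + r$ ($o{\left(r \right)} = r - 2 = -2 + r$)
$f{\left(B,d \right)} = - \frac{8 d^{2}}{B}$ ($f{\left(B,d \right)} = - 2 \frac{4 d^{2}}{B} = - \frac{8 d^{2}}{B}$)
$47321 - f{\left(o{\left(7 \right)},149 \right)} = 47321 - - \frac{8 \cdot 149^{2}}{-2 + 7} = 47321 - \left(-8\right) \frac{1}{5} \cdot 22201 = 47321 - - \frac{177608}{5} = 47321 + \frac{177608}{5} = \frac{414213}{5}$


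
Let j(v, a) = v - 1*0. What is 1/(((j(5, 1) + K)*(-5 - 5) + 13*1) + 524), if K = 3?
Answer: 1/457 ≈ 0.0021882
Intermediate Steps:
j(v, a) = v (j(v, a) = v + 0 = v)
1/(((j(5, 1) + K)*(-5 - 5) + 13*1) + 524) = 1/(((5 + 3)*(-5 - 5) + 13*1) + 524) = 1/((8*(-10) + 13) + 524) = 1/((-80 + 13) + 524) = 1/(-67 + 524) = 1/457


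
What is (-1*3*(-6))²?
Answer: 324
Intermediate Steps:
(-1*3*(-6))² = (-3*(-6))² = 18² = 324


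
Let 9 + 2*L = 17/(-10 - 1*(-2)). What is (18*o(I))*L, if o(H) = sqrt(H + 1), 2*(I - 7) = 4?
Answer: -801*sqrt(10)/8 ≈ -316.62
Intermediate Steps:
I = 9 (I = 7 + (1/2)*4 = 7 + 2 = 9)
L = -89/16 (L = -9/2 + (17/(-10 - 1*(-2)))/2 = -9/2 + (17/(-10 + 2))/2 = -9/2 + (17/(-8))/2 = -9/2 + (17*(-1/8))/2 = -9/2 + (1/2)*(-17/8) = -9/2 - 17/16 = -89/16 ≈ -5.5625)
o(H) = sqrt(1 + H)
(18*o(I))*L = (18*sqrt(1 + 9))*(-89/16) = (18*sqrt(10))*(-89/16) = -801*sqrt(10)/8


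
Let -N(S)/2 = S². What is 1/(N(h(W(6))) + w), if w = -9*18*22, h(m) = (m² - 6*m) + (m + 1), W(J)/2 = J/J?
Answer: -1/3614 ≈ -0.00027670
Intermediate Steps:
W(J) = 2 (W(J) = 2*(J/J) = 2*1 = 2)
h(m) = 1 + m² - 5*m (h(m) = (m² - 6*m) + (1 + m) = 1 + m² - 5*m)
N(S) = -2*S²
w = -3564 (w = -162*22 = -3564)
1/(N(h(W(6))) + w) = 1/(-2*(1 + 2² - 5*2)² - 3564) = 1/(-2*(1 + 4 - 10)² - 3564) = 1/(-2*(-5)² - 3564) = 1/(-2*25 - 3564) = 1/(-50 - 3564) = 1/(-3614) = -1/3614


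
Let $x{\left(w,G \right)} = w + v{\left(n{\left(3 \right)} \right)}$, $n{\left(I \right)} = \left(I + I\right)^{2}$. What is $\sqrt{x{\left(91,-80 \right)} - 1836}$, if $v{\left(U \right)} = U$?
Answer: $i \sqrt{1709} \approx 41.34 i$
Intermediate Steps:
$n{\left(I \right)} = 4 I^{2}$ ($n{\left(I \right)} = \left(2 I\right)^{2} = 4 I^{2}$)
$x{\left(w,G \right)} = 36 + w$ ($x{\left(w,G \right)} = w + 4 \cdot 3^{2} = w + 4 \cdot 9 = w + 36 = 36 + w$)
$\sqrt{x{\left(91,-80 \right)} - 1836} = \sqrt{\left(36 + 91\right) - 1836} = \sqrt{127 - 1836} = \sqrt{-1709} = i \sqrt{1709}$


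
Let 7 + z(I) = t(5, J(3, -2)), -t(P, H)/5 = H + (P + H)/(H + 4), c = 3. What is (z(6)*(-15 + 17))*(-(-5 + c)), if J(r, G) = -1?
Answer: -104/3 ≈ -34.667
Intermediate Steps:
t(P, H) = -5*H - 5*(H + P)/(4 + H) (t(P, H) = -5*(H + (P + H)/(H + 4)) = -5*(H + (H + P)/(4 + H)) = -5*H - 5*(H + P)/(4 + H))
z(I) = -26/3 (z(I) = -7 + 5*(-1*5 - 1*(-1)² - 5*(-1))/(4 - 1) = -7 + 5*(-5 - 1*1 + 5)/3 = -7 + 5*(⅓)*(-5 - 1 + 5) = -7 + 5*(⅓)*(-1) = -7 - 5/3 = -26/3)
(z(6)*(-15 + 17))*(-(-5 + c)) = (-26*(-15 + 17)/3)*(-(-5 + 3)) = (-26/3*2)*(-1*(-2)) = -52/3*2 = -104/3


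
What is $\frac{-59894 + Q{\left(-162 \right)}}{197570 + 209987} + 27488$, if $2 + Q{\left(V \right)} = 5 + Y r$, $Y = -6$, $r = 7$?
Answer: $\frac{11202866883}{407557} \approx 27488.0$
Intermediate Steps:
$Q{\left(V \right)} = -39$ ($Q{\left(V \right)} = -2 + \left(5 - 42\right) = -2 - 37 = -39$)
$\frac{-59894 + Q{\left(-162 \right)}}{197570 + 209987} + 27488 = \frac{-59894 - 39}{197570 + 209987} + 27488 = - \frac{59933}{407557} + 27488 = \frac{11202866883}{407557}$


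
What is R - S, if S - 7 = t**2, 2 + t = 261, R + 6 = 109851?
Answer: 42757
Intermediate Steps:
R = 109845 (R = -6 + 109851 = 109845)
t = 259 (t = -2 + 261 = 259)
S = 67088 (S = 7 + 259**2 = 7 + 67081 = 67088)
R - S = 109845 - 1*67088 = 109845 - 67088 = 42757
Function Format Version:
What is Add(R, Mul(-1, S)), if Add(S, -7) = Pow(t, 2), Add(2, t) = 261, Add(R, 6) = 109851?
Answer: 42757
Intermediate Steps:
R = 109845 (R = Add(-6, 109851) = 109845)
t = 259 (t = Add(-2, 261) = 259)
S = 67088 (S = Add(7, Pow(259, 2)) = Add(7, 67081) = 67088)
Add(R, Mul(-1, S)) = Add(109845, Mul(-1, 67088)) = Add(109845, -67088) = 42757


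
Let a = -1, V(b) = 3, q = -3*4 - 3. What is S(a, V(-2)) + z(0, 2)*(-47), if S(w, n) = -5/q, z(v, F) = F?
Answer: -281/3 ≈ -93.667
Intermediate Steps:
q = -15 (q = -12 - 3 = -15)
S(w, n) = ⅓ (S(w, n) = -5/(-15) = -5*(-1/15) = ⅓)
S(a, V(-2)) + z(0, 2)*(-47) = ⅓ + 2*(-47) = ⅓ - 94 = -281/3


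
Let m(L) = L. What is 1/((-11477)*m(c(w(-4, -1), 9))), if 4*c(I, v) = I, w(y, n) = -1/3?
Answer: 12/11477 ≈ 0.0010456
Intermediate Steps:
w(y, n) = -⅓ (w(y, n) = -1*⅓ = -⅓)
c(I, v) = I/4
1/((-11477)*m(c(w(-4, -1), 9))) = 1/((-11477)*(((¼)*(-⅓)))) = -1/(11477*(-1/12)) = -1/11477*(-12) = 12/11477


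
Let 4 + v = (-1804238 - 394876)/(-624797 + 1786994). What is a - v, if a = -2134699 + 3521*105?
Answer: -227918209324/129133 ≈ -1.7650e+6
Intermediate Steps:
v = -760878/129133 (v = -4 + (-1804238 - 394876)/(-624797 + 1786994) = -4 - 2199114/1162197 = -4 - 2199114*1/1162197 = -4 - 244346/129133 = -760878/129133 ≈ -5.8922)
a = -1764994 (a = -2134699 + 369705 = -1764994)
a - v = -1764994 - 1*(-760878/129133) = -1764994 + 760878/129133 = -227918209324/129133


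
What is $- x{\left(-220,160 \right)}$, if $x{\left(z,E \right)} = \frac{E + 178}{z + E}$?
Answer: $\frac{169}{30} \approx 5.6333$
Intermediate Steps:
$x{\left(z,E \right)} = \frac{178 + E}{E + z}$
$- x{\left(-220,160 \right)} = - \frac{178 + 160}{160 - 220} = - \frac{338}{-60} = - \frac{\left(-1\right) 338}{60} = \left(-1\right) \left(- \frac{169}{30}\right) = \frac{169}{30}$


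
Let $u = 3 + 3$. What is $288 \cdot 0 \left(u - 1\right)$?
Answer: $0$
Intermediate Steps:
$u = 6$
$288 \cdot 0 \left(u - 1\right) = 288 \cdot 0 \left(6 - 1\right) = 288 \cdot 0 \cdot 5 = 288 \cdot 0 = 0$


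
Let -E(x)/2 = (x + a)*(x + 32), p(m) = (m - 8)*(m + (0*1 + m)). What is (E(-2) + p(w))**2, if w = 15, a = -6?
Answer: 476100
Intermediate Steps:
p(m) = 2*m*(-8 + m) (p(m) = (-8 + m)*(m + (0 + m)) = (-8 + m)*(m + m) = (-8 + m)*(2*m) = 2*m*(-8 + m))
E(x) = -2*(-6 + x)*(32 + x) (E(x) = -2*(x - 6)*(x + 32) = -2*(-6 + x)*(32 + x))
(E(-2) + p(w))**2 = ((384 - 52*(-2) - 2*(-2)**2) + 2*15*(-8 + 15))**2 = ((384 + 104 - 2*4) + 2*15*7)**2 = ((384 + 104 - 8) + 210)**2 = (480 + 210)**2 = 690**2 = 476100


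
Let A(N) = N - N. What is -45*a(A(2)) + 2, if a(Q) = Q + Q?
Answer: 2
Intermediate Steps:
A(N) = 0
a(Q) = 2*Q
-45*a(A(2)) + 2 = -90*0 + 2 = -45*0 + 2 = 0 + 2 = 2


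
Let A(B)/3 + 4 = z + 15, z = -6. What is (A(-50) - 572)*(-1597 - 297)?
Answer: 1054958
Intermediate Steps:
A(B) = 15 (A(B) = -12 + 3*(-6 + 15) = -12 + 3*9 = -12 + 27 = 15)
(A(-50) - 572)*(-1597 - 297) = (15 - 572)*(-1597 - 297) = -557*(-1894) = 1054958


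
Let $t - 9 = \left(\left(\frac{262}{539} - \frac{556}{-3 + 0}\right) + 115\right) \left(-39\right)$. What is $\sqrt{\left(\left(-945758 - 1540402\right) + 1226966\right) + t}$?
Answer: $\frac{4 i \sqrt{470954165}}{77} \approx 1127.3 i$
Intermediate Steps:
$t = - \frac{6318674}{539}$ ($t = 9 + \left(\left(\frac{262}{539} - \frac{556}{-3 + 0}\right) + 115\right) \left(-39\right) = 9 + \left(\left(262 \cdot \frac{1}{539} - \frac{556}{-3}\right) + 115\right) \left(-39\right) = 9 + \left(\left(\frac{262}{539} - - \frac{556}{3}\right) + 115\right) \left(-39\right) = 9 + \left(\left(\frac{262}{539} + \frac{556}{3}\right) + 115\right) \left(-39\right) = 9 + \left(\frac{300470}{1617} + 115\right) \left(-39\right) = 9 + \frac{486425}{1617} \left(-39\right) = 9 - \frac{6323525}{539} = - \frac{6318674}{539} \approx -11723.0$)
$\sqrt{\left(\left(-945758 - 1540402\right) + 1226966\right) + t} = \sqrt{\left(\left(-945758 - 1540402\right) + 1226966\right) - \frac{6318674}{539}} = \sqrt{\left(-2486160 + 1226966\right) - \frac{6318674}{539}} = \sqrt{-1259194 - \frac{6318674}{539}} = \sqrt{- \frac{685024240}{539}} = \frac{4 i \sqrt{470954165}}{77}$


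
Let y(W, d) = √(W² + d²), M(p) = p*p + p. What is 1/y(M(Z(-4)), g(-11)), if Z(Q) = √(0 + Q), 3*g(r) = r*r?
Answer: 3/√(14749 - 144*I) ≈ 0.024702 + 0.00012058*I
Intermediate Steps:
g(r) = r²/3 (g(r) = (r*r)/3 = r²/3)
Z(Q) = √Q
M(p) = p + p² (M(p) = p² + p = p + p²)
1/y(M(Z(-4)), g(-11)) = 1/(√((√(-4)*(1 + √(-4)))² + ((⅓)*(-11)²)²)) = 1/(√(((2*I)*(1 + 2*I))² + ((⅓)*121)²)) = 1/(√((2*I*(1 + 2*I))² + (121/3)²)) = 1/(√(-4*(1 + 2*I)² + 14641/9)) = 1/(√(14641/9 - 4*(1 + 2*I)²)) = (14641/9 - 4*(1 + 2*I)²)^(-½)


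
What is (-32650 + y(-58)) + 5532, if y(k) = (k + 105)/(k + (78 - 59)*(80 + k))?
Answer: -9762433/360 ≈ -27118.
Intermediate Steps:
y(k) = (105 + k)/(1520 + 20*k) (y(k) = (105 + k)/(k + 19*(80 + k)) = (105 + k)/(k + (1520 + 19*k)) = (105 + k)/(1520 + 20*k))
(-32650 + y(-58)) + 5532 = (-32650 + (105 - 58)/(20*(76 - 58))) + 5532 = (-32650 + (1/20)*47/18) + 5532 = (-32650 + (1/20)*(1/18)*47) + 5532 = (-32650 + 47/360) + 5532 = -11753953/360 + 5532 = -9762433/360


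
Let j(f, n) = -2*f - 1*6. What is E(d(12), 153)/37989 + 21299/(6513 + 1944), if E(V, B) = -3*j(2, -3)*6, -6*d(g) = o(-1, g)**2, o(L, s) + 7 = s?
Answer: 30024073/11898999 ≈ 2.5232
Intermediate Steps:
j(f, n) = -6 - 2*f (j(f, n) = -2*f - 6 = -6 - 2*f)
o(L, s) = -7 + s
d(g) = -(-7 + g)**2/6
E(V, B) = 180 (E(V, B) = -3*(-6 - 2*2)*6 = -3*(-6 - 4)*6 = -3*(-10)*6 = 30*6 = 180)
E(d(12), 153)/37989 + 21299/(6513 + 1944) = 180/37989 + 21299/(6513 + 1944) = 180*(1/37989) + 21299/8457 = 20/4221 + 21299*(1/8457) = 20/4221 + 21299/8457 = 30024073/11898999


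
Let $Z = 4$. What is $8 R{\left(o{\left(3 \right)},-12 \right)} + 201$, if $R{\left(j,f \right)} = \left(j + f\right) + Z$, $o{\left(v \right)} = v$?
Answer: $161$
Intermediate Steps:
$R{\left(j,f \right)} = 4 + f + j$ ($R{\left(j,f \right)} = \left(j + f\right) + 4 = \left(f + j\right) + 4 = 4 + f + j$)
$8 R{\left(o{\left(3 \right)},-12 \right)} + 201 = 8 \left(4 - 12 + 3\right) + 201 = 8 \left(-5\right) + 201 = -40 + 201 = 161$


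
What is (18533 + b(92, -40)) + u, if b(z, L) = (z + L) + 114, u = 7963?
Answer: 26662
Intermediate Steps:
b(z, L) = 114 + L + z (b(z, L) = (L + z) + 114 = 114 + L + z)
(18533 + b(92, -40)) + u = (18533 + (114 - 40 + 92)) + 7963 = (18533 + 166) + 7963 = 18699 + 7963 = 26662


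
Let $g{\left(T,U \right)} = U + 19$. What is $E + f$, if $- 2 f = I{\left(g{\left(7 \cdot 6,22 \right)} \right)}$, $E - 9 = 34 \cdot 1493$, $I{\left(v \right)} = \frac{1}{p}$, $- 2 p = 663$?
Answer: $\frac{33661174}{663} \approx 50771.0$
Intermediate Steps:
$p = - \frac{663}{2}$ ($p = \left(- \frac{1}{2}\right) 663 = - \frac{663}{2} \approx -331.5$)
$g{\left(T,U \right)} = 19 + U$
$I{\left(v \right)} = - \frac{2}{663}$ ($I{\left(v \right)} = \frac{1}{- \frac{663}{2}} = - \frac{2}{663}$)
$E = 50771$ ($E = 9 + 34 \cdot 1493 = 9 + 50762 = 50771$)
$f = \frac{1}{663}$ ($f = \left(- \frac{1}{2}\right) \left(- \frac{2}{663}\right) = \frac{1}{663} \approx 0.0015083$)
$E + f = 50771 + \frac{1}{663} = \frac{33661174}{663}$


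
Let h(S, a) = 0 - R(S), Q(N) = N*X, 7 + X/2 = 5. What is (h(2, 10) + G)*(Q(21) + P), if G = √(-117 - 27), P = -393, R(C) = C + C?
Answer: 1908 - 5724*I ≈ 1908.0 - 5724.0*I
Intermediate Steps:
X = -4 (X = -14 + 2*5 = -14 + 10 = -4)
R(C) = 2*C
Q(N) = -4*N (Q(N) = N*(-4) = -4*N)
G = 12*I (G = √(-144) = 12*I ≈ 12.0*I)
h(S, a) = -2*S (h(S, a) = 0 - 2*S = -2*S)
(h(2, 10) + G)*(Q(21) + P) = (-2*2 + 12*I)*(-4*21 - 393) = (-4 + 12*I)*(-84 - 393) = (-4 + 12*I)*(-477) = 1908 - 5724*I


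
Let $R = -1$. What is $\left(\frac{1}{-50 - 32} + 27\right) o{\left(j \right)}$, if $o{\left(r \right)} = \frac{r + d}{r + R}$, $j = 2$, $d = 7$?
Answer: $\frac{19917}{82} \approx 242.89$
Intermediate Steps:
$o{\left(r \right)} = \frac{7 + r}{-1 + r}$ ($o{\left(r \right)} = \frac{r + 7}{r - 1} = \frac{7 + r}{-1 + r}$)
$\left(\frac{1}{-50 - 32} + 27\right) o{\left(j \right)} = \left(\frac{1}{-50 - 32} + 27\right) \frac{7 + 2}{-1 + 2} = \left(\frac{1}{-82} + 27\right) 1^{-1} \cdot 9 = \left(- \frac{1}{82} + 27\right) 1 \cdot 9 = \frac{2213}{82} \cdot 9 = \frac{19917}{82}$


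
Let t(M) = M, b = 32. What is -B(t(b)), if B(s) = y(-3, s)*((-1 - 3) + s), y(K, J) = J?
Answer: -896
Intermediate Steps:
B(s) = s*(-4 + s) (B(s) = s*((-1 - 3) + s) = s*(-4 + s))
-B(t(b)) = -32*(-4 + 32) = -32*28 = -1*896 = -896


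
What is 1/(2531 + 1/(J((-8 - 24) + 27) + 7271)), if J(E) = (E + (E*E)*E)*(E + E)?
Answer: 8571/21693202 ≈ 0.00039510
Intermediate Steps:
J(E) = 2*E*(E + E³) (J(E) = (E + E²*E)*(2*E) = (E + E³)*(2*E) = 2*E*(E + E³))
1/(2531 + 1/(J((-8 - 24) + 27) + 7271)) = 1/(2531 + 1/(2*((-8 - 24) + 27)²*(1 + ((-8 - 24) + 27)²) + 7271)) = 1/(2531 + 1/(2*(-32 + 27)²*(1 + (-32 + 27)²) + 7271)) = 1/(2531 + 1/(2*(-5)²*(1 + (-5)²) + 7271)) = 1/(2531 + 1/(2*25*(1 + 25) + 7271)) = 1/(2531 + 1/(2*25*26 + 7271)) = 1/(2531 + 1/(1300 + 7271)) = 1/(2531 + 1/8571) = 1/(21693202/8571) = 8571/21693202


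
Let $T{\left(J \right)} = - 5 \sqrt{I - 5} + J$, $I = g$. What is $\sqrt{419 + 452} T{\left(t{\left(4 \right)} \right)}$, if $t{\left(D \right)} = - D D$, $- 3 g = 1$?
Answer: $- 16 \sqrt{871} - \frac{20 i \sqrt{2613}}{3} \approx -472.2 - 340.78 i$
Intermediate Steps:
$g = - \frac{1}{3}$ ($g = \left(- \frac{1}{3}\right) 1 = - \frac{1}{3} \approx -0.33333$)
$t{\left(D \right)} = - D^{2}$
$I = - \frac{1}{3} \approx -0.33333$
$T{\left(J \right)} = J - \frac{20 i \sqrt{3}}{3}$ ($T{\left(J \right)} = - 5 \sqrt{- \frac{1}{3} - 5} + J = - 5 \sqrt{- \frac{16}{3}} + J = - 5 \frac{4 i \sqrt{3}}{3} + J = - \frac{20 i \sqrt{3}}{3} + J = J - \frac{20 i \sqrt{3}}{3}$)
$\sqrt{419 + 452} T{\left(t{\left(4 \right)} \right)} = \sqrt{419 + 452} \left(- 4^{2} - \frac{20 i \sqrt{3}}{3}\right) = \sqrt{871} \left(\left(-1\right) 16 - \frac{20 i \sqrt{3}}{3}\right) = \sqrt{871} \left(-16 - \frac{20 i \sqrt{3}}{3}\right)$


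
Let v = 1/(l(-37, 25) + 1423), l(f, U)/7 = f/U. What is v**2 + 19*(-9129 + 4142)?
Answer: -118177823014943/1247219856 ≈ -94753.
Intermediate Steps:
l(f, U) = 7*f/U (l(f, U) = 7*(f/U) = 7*f/U)
v = 25/35316 (v = 1/(7*(-37)/25 + 1423) = 1/(7*(-37)*(1/25) + 1423) = 1/(-259/25 + 1423) = 1/(35316/25) = 25/35316 ≈ 0.00070789)
v**2 + 19*(-9129 + 4142) = (25/35316)**2 + 19*(-9129 + 4142) = 625/1247219856 + 19*(-4987) = 625/1247219856 - 94753 = -118177823014943/1247219856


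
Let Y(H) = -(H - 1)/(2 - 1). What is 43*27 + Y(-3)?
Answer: 1165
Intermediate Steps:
Y(H) = 1 - H (Y(H) = -(-1 + H)/1 = -(-1 + H) = 1 - H)
43*27 + Y(-3) = 43*27 + (1 - 1*(-3)) = 1161 + (1 + 3) = 1161 + 4 = 1165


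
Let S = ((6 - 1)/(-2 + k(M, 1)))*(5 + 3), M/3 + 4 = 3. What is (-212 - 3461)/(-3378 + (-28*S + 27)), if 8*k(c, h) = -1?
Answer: 62441/48007 ≈ 1.3007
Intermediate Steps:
M = -3 (M = -12 + 3*3 = -12 + 9 = -3)
k(c, h) = -1/8 (k(c, h) = (1/8)*(-1) = -1/8)
S = -320/17 (S = ((6 - 1)/(-2 - 1/8))*(5 + 3) = (5/(-17/8))*8 = (5*(-8/17))*8 = -40/17*8 = -320/17 ≈ -18.824)
(-212 - 3461)/(-3378 + (-28*S + 27)) = (-212 - 3461)/(-3378 + (-28*(-320/17) + 27)) = -3673/(-3378 + (8960/17 + 27)) = -3673/(-3378 + 9419/17) = -3673/(-48007/17) = -3673*(-17/48007) = 62441/48007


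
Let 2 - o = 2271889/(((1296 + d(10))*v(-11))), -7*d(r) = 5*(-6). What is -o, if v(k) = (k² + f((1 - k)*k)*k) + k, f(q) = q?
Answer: -12531425/14217324 ≈ -0.88142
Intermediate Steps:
d(r) = 30/7 (d(r) = -5*(-6)/7 = -⅐*(-30) = 30/7)
v(k) = k + k² + k²*(1 - k) (v(k) = (k² + ((1 - k)*k)*k) + k = (k² + (k*(1 - k))*k) + k = (k² + k²*(1 - k)) + k = k + k² + k²*(1 - k))
o = 12531425/14217324 (o = 2 - 2271889/((1296 + 30/7)*(-11*(1 - 11 - 1*(-11)*(-1 - 11)))) = 2 - 2271889/(9102*(-11*(1 - 11 - 1*(-11)*(-12)))/7) = 2 - 2271889/(9102*(-11*(1 - 11 - 132))/7) = 2 - 2271889/(9102*(-11*(-142))/7) = 2 - 2271889/((9102/7)*1562) = 2 - 2271889/14217324/7 = 2 - 2271889*7/14217324 = 2 - 1*15903223/14217324 = 2 - 15903223/14217324 = 12531425/14217324 ≈ 0.88142)
-o = -1*12531425/14217324 = -12531425/14217324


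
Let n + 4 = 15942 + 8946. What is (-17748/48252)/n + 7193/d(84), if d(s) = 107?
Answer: 719721092599/10706266348 ≈ 67.224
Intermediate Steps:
n = 24884 (n = -4 + (15942 + 8946) = -4 + 24888 = 24884)
(-17748/48252)/n + 7193/d(84) = -17748/48252/24884 + 7193/107 = -17748*1/48252*(1/24884) + 7193*(1/107) = -1479/4021*1/24884 + 7193/107 = -1479/100058564 + 7193/107 = 719721092599/10706266348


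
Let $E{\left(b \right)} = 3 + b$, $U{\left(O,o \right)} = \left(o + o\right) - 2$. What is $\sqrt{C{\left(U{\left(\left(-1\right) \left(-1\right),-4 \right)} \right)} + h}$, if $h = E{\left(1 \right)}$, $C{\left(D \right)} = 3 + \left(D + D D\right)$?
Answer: $\sqrt{97} \approx 9.8489$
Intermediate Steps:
$U{\left(O,o \right)} = -2 + 2 o$ ($U{\left(O,o \right)} = 2 o - 2 = -2 + 2 o$)
$C{\left(D \right)} = 3 + D + D^{2}$ ($C{\left(D \right)} = 3 + \left(D + D^{2}\right) = 3 + D + D^{2}$)
$h = 4$ ($h = 3 + 1 = 4$)
$\sqrt{C{\left(U{\left(\left(-1\right) \left(-1\right),-4 \right)} \right)} + h} = \sqrt{\left(3 + \left(-2 + 2 \left(-4\right)\right) + \left(-2 + 2 \left(-4\right)\right)^{2}\right) + 4} = \sqrt{\left(3 - 10 + \left(-2 - 8\right)^{2}\right) + 4} = \sqrt{\left(3 - 10 + \left(-10\right)^{2}\right) + 4} = \sqrt{\left(3 - 10 + 100\right) + 4} = \sqrt{93 + 4} = \sqrt{97}$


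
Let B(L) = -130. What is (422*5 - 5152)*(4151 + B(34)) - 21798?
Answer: -12253680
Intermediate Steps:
(422*5 - 5152)*(4151 + B(34)) - 21798 = (422*5 - 5152)*(4151 - 130) - 21798 = (2110 - 5152)*4021 - 21798 = -3042*4021 - 21798 = -12231882 - 21798 = -12253680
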